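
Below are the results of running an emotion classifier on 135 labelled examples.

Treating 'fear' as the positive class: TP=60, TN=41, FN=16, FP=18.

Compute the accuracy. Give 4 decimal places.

0.7481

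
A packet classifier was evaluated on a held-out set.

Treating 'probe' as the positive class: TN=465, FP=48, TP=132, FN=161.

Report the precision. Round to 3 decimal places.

0.733

Precision = TP/(TP+FP) = 132/(132+48) = 132/180 = 0.733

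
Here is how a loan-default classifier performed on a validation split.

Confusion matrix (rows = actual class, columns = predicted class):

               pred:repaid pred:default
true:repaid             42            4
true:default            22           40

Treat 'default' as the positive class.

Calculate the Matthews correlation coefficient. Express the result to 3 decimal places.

0.562

MCC = (TP·TN − FP·FN) / √((TP+FP)(TP+FN)(TN+FP)(TN+FN))
Numerator = 40·42 − 4·22 = 1592
Denominator = √(44·62·46·64) = √8031232 = 2833.9428
MCC = 1592 / 2833.9428 = 0.562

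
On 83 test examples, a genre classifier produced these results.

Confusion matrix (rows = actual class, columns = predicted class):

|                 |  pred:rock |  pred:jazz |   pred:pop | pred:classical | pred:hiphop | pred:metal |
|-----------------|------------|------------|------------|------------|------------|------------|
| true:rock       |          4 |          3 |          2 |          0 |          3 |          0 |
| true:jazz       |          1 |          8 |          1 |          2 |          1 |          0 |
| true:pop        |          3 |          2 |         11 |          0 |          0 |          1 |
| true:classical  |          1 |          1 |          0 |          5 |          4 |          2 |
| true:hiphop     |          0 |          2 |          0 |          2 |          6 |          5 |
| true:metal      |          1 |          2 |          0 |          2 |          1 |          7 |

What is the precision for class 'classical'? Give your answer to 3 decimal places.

0.455

precision = TP/(TP+FP).
classical: TP=5, FP=0+2+0+2+2=6 → 5/11 = 0.4545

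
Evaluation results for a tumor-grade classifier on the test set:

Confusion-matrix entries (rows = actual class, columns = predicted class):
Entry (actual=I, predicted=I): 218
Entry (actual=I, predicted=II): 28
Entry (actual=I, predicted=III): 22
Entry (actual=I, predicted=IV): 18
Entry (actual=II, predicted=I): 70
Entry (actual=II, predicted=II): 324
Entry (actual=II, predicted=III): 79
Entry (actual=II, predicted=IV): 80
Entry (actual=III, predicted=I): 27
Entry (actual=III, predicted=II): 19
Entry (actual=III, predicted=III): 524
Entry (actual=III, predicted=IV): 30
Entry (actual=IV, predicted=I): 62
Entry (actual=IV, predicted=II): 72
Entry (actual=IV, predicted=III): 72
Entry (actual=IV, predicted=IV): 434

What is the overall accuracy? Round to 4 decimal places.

0.7215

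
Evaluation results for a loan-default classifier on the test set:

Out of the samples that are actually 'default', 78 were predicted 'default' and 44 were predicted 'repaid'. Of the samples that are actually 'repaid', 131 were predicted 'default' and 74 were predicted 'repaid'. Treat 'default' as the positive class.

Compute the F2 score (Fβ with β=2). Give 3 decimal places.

Fβ = (1+β²)·TP / ((1+β²)·TP + β²·FN + FP), with β²=4
= 5·78 / (5·78 + 4·44 + 131) = 0.560

0.560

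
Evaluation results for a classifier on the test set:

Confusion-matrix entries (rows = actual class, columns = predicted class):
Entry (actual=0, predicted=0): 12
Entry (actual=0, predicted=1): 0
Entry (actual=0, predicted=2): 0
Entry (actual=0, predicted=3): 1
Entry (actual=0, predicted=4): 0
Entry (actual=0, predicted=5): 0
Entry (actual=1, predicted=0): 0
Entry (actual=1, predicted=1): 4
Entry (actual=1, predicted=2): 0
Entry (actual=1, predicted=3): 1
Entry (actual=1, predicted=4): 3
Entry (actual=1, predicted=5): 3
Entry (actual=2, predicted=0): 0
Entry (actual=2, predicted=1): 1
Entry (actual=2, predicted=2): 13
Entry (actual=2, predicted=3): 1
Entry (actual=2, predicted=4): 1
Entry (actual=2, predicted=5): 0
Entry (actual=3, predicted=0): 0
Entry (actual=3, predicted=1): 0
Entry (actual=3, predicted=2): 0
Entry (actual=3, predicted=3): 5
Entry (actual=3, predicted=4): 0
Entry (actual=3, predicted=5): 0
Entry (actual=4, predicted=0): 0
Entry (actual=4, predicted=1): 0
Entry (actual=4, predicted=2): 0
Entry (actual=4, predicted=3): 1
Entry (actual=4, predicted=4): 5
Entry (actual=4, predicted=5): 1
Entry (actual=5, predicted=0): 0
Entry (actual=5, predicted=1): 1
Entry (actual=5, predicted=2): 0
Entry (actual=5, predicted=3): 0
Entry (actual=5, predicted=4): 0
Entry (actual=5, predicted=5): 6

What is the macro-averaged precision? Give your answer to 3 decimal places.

Per-class precision (TP/(TP+FP)):
  0: TP=12, FP=0+0+0+0+0=0 → 12/12 = 1.0000
  1: TP=4, FP=0+1+0+0+1=2 → 4/6 = 0.6667
  2: TP=13, FP=0+0+0+0+0=0 → 13/13 = 1.0000
  3: TP=5, FP=1+1+1+1+0=4 → 5/9 = 0.5556
  4: TP=5, FP=0+3+1+0+0=4 → 5/9 = 0.5556
  5: TP=6, FP=0+3+0+0+1=4 → 6/10 = 0.6000
Macro-precision = mean = (1.0000 + 0.6667 + 1.0000 + 0.5556 + 0.5556 + 0.6000) / 6 = 0.730

0.730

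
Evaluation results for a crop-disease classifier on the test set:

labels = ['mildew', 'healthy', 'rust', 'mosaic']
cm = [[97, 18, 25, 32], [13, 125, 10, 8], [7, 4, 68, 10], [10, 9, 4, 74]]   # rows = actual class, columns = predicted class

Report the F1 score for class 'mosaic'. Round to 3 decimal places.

0.670

One-vs-rest for 'mosaic': TP = diagonal; FP = other classes predicted 'mosaic'; FN = 'mosaic' predicted as other.
F1 score = 2·TP/(2·TP+FP+FN).
mosaic: TP=74, FP=32+8+10=50, FN=10+9+4=23 → 148/221 = 0.6697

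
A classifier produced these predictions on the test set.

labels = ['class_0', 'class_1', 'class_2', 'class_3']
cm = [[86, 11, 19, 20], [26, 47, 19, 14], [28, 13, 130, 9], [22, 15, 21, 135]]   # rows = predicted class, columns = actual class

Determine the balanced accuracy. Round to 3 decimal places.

Balanced accuracy = mean of per-class recall.
  class_0: recall = 86/162 = 0.5309
  class_1: recall = 47/86 = 0.5465
  class_2: recall = 130/189 = 0.6878
  class_3: recall = 135/178 = 0.7584
Mean = (0.5309 + 0.5465 + 0.6878 + 0.7584) / 4 = 0.631

0.631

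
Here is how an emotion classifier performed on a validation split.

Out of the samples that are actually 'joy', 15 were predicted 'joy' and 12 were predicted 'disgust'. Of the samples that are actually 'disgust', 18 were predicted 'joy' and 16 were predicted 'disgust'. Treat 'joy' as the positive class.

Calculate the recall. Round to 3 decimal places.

Recall = TP/(TP+FN) = 15/(15+12) = 15/27 = 0.556

0.556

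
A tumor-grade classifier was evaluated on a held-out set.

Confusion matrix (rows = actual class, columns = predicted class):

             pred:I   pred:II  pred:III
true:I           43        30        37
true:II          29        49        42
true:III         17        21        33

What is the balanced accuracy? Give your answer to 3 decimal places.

0.421

Balanced accuracy = mean of per-class recall.
  I: recall = 43/110 = 0.3909
  II: recall = 49/120 = 0.4083
  III: recall = 33/71 = 0.4648
Mean = (0.3909 + 0.4083 + 0.4648) / 3 = 0.421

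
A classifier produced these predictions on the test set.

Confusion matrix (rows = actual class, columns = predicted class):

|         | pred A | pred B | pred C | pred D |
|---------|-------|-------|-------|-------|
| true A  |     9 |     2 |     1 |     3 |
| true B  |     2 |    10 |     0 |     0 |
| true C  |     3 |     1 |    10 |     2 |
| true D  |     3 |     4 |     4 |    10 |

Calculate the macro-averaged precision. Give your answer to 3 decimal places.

0.613

Per-class precision (TP/(TP+FP)):
  A: TP=9, FP=2+3+3=8 → 9/17 = 0.5294
  B: TP=10, FP=2+1+4=7 → 10/17 = 0.5882
  C: TP=10, FP=1+0+4=5 → 10/15 = 0.6667
  D: TP=10, FP=3+0+2=5 → 10/15 = 0.6667
Macro-precision = mean = (0.5294 + 0.5882 + 0.6667 + 0.6667) / 4 = 0.613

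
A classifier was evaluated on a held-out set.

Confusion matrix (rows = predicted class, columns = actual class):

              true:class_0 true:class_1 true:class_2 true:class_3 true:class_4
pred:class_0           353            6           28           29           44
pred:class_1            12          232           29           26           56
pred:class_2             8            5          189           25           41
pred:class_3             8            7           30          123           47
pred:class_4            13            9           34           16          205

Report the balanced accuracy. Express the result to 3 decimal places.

0.697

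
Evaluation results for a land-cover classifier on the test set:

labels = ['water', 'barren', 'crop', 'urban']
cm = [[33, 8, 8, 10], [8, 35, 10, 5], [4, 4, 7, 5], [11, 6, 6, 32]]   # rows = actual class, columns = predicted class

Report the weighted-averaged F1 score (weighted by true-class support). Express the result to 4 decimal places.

0.5668

Per-class F1 score (2·TP/(2·TP+FP+FN)):
  water: TP=33, FP=8+4+11=23, FN=8+8+10=26 → 66/115 = 0.57391
  barren: TP=35, FP=8+4+6=18, FN=8+10+5=23 → 70/111 = 0.63063
  crop: TP=7, FP=8+10+6=24, FN=4+4+5=13 → 14/51 = 0.27451
  urban: TP=32, FP=10+5+5=20, FN=11+6+6=23 → 64/107 = 0.59813
Weighted-F1 score = Σ (supportᵢ/N)·F1 scoreᵢ with N=192: (59/192)·0.57391 + (58/192)·0.63063 + (20/192)·0.27451 + (55/192)·0.59813 = 0.5668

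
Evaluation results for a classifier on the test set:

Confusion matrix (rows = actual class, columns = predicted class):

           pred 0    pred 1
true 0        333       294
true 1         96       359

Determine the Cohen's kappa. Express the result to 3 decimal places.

Observed agreement pₒ = trace/N = 692/1082 = 0.6396
Expected agreement pₑ = Σ (rowᵢ·colᵢ)/N² = (627·429 + 455·653)/1082² = 0.4835
κ = (pₒ − pₑ)/(1 − pₑ) = (0.6396 − 0.4835)/(1 − 0.4835) = 0.302

0.302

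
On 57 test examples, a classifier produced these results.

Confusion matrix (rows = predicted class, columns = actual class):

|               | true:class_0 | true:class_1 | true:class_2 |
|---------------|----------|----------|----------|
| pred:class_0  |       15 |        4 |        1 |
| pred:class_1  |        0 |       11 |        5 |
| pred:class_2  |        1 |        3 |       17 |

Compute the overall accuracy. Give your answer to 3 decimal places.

Accuracy = trace / total = (15+11+17=43) / 57 = 43/57 = 0.754

0.754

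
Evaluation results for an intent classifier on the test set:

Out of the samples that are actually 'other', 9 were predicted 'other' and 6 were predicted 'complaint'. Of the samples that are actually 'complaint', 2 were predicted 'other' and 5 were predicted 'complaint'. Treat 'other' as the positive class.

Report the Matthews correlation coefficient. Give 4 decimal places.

MCC = (TP·TN − FP·FN) / √((TP+FP)(TP+FN)(TN+FP)(TN+FN))
Numerator = 9·5 − 2·6 = 33
Denominator = √(11·15·7·11) = √12705 = 112.7165
MCC = 33 / 112.7165 = 0.2928

0.2928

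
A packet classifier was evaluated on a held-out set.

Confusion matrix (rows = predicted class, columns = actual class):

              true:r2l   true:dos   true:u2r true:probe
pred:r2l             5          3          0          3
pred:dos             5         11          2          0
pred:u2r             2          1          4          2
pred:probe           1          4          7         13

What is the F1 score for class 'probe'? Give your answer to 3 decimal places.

Treat 'probe' as positive and all other classes as negative.
F1 score = 2·TP/(2·TP+FP+FN).
probe: TP=13, FP=1+4+7=12, FN=3+0+2=5 → 26/43 = 0.6047

0.605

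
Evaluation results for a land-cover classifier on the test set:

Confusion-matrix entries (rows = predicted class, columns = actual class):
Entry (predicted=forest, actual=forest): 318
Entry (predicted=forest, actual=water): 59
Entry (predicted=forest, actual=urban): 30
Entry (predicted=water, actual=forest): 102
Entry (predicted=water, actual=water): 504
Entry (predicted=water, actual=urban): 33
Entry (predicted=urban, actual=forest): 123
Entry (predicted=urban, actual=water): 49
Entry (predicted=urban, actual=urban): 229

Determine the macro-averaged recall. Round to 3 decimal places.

0.731

Per-class recall (TP/(TP+FN)):
  forest: TP=318, FN=102+123=225 → 318/543 = 0.5856
  water: TP=504, FN=59+49=108 → 504/612 = 0.8235
  urban: TP=229, FN=30+33=63 → 229/292 = 0.7842
Macro-recall = mean = (0.5856 + 0.8235 + 0.7842) / 3 = 0.731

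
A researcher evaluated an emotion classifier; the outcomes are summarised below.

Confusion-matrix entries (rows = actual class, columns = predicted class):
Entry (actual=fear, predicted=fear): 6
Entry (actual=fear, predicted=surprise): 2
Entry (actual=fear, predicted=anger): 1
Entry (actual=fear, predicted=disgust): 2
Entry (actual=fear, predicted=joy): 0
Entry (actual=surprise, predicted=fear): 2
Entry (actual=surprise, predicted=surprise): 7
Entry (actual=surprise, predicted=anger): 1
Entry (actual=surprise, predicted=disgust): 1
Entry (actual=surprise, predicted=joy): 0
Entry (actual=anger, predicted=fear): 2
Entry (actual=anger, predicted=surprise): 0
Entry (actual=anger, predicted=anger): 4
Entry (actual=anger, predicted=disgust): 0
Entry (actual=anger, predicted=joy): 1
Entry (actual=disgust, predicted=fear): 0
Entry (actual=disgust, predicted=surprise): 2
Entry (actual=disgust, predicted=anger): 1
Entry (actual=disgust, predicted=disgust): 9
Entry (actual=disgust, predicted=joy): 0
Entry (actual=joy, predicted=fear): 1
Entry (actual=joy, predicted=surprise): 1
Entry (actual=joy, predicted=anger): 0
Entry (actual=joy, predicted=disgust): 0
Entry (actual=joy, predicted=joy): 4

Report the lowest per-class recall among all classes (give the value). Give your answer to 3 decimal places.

Per-class recall (TP/(TP+FN)):
  fear: TP=6, FN=2+1+2+0=5 → 6/11 = 0.5455
  surprise: TP=7, FN=2+1+1+0=4 → 7/11 = 0.6364
  anger: TP=4, FN=2+0+0+1=3 → 4/7 = 0.5714
  disgust: TP=9, FN=0+2+1+0=3 → 9/12 = 0.7500
  joy: TP=4, FN=1+1+0+0=2 → 4/6 = 0.6667
Lowest is class 'fear' with recall = 0.545.

0.545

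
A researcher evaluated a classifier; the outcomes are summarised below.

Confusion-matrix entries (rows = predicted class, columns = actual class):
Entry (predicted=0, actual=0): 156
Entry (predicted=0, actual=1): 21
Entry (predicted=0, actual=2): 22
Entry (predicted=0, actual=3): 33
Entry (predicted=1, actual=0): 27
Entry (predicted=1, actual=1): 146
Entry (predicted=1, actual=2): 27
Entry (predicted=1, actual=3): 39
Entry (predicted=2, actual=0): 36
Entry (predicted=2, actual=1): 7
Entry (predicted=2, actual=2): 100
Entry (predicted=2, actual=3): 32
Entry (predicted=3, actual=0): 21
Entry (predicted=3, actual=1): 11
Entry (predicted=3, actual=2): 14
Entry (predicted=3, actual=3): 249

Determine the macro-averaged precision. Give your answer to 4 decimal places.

Per-class precision (TP/(TP+FP)):
  0: TP=156, FP=21+22+33=76 → 156/232 = 0.67241
  1: TP=146, FP=27+27+39=93 → 146/239 = 0.61088
  2: TP=100, FP=36+7+32=75 → 100/175 = 0.57143
  3: TP=249, FP=21+11+14=46 → 249/295 = 0.84407
Macro-precision = mean = (0.67241 + 0.61088 + 0.57143 + 0.84407) / 4 = 0.6747

0.6747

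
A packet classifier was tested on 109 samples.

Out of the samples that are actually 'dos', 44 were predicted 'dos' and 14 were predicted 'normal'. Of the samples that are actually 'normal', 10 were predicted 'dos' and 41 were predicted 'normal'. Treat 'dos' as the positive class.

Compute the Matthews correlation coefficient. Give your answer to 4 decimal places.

MCC = (TP·TN − FP·FN) / √((TP+FP)(TP+FN)(TN+FP)(TN+FN))
Numerator = 44·41 − 10·14 = 1664
Denominator = √(54·58·51·55) = √8785260 = 2963.9939
MCC = 1664 / 2963.9939 = 0.5614

0.5614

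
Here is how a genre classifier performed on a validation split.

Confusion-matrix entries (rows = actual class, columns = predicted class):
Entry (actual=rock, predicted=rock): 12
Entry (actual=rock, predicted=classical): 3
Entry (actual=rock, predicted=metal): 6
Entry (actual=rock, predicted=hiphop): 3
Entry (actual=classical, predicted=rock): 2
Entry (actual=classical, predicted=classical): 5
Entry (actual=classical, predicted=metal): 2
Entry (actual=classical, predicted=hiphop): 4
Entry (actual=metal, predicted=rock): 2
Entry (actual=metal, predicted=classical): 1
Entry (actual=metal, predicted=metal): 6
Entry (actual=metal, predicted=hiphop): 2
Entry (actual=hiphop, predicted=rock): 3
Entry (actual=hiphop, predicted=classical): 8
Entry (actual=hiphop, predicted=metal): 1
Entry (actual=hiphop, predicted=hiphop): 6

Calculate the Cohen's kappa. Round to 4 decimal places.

Observed agreement pₒ = trace/N = 29/66 = 0.43939
Expected agreement pₑ = Σ (rowᵢ·colᵢ)/N² = (24·19 + 13·17 + 11·15 + 18·15)/66² = 0.25528
κ = (pₒ − pₑ)/(1 − pₑ) = (0.43939 − 0.25528)/(1 − 0.25528) = 0.2472

0.2472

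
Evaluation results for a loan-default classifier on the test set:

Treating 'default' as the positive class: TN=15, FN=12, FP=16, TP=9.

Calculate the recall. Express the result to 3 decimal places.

0.429

Recall = TP/(TP+FN) = 9/(9+12) = 9/21 = 0.429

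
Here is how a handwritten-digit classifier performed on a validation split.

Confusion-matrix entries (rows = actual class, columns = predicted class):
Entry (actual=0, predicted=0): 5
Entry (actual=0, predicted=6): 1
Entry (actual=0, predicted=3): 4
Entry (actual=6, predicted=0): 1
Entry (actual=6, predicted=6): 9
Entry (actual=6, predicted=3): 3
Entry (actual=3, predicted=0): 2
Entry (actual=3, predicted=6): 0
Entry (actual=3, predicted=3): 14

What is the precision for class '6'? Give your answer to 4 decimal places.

precision = TP/(TP+FP).
6: TP=9, FP=1+0=1 → 9/10 = 0.90000

0.9000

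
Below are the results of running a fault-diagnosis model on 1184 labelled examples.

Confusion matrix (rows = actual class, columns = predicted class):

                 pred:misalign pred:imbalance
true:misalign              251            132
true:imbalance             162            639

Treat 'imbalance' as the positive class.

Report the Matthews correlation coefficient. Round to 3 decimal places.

0.445

MCC = (TP·TN − FP·FN) / √((TP+FP)(TP+FN)(TN+FP)(TN+FN))
Numerator = 639·251 − 132·162 = 139005
Denominator = √(771·801·383·413) = √97686763209 = 312548.8173
MCC = 139005 / 312548.8173 = 0.445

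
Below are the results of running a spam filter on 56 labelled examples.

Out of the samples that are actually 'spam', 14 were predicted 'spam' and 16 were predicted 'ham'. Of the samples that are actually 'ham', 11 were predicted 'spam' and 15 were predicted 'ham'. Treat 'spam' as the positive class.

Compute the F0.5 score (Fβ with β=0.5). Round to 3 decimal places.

0.538

Fβ = (1+β²)·TP / ((1+β²)·TP + β²·FN + FP), with β²=1/4
= 1.25·14 / (1.25·14 + 0.25·16 + 11) = 0.538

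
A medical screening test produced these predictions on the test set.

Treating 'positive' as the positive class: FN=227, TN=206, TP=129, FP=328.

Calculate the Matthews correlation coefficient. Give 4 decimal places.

MCC = (TP·TN − FP·FN) / √((TP+FP)(TP+FN)(TN+FP)(TN+FN))
Numerator = 129·206 − 328·227 = -47882
Denominator = √(457·356·534·433) = √37617969624 = 193953.5244
MCC = -47882 / 193953.5244 = -0.2469

-0.2469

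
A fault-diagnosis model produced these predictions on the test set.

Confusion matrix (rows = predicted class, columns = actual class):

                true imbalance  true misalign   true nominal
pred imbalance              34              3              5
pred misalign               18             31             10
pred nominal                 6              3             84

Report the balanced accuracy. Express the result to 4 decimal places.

Balanced accuracy = mean of per-class recall.
  imbalance: recall = 34/58 = 0.58621
  misalign: recall = 31/37 = 0.83784
  nominal: recall = 84/99 = 0.84848
Mean = (0.58621 + 0.83784 + 0.84848) / 3 = 0.7575

0.7575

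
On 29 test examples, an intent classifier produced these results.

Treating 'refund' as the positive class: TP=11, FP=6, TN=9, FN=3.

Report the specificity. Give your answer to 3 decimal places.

Specificity = TN/(TN+FP) = 9/(9+6) = 0.600

0.600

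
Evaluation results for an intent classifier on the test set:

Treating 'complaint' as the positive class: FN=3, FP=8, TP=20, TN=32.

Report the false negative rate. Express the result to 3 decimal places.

0.130

FNR = FN/(FN+TP) = 3/(3+20) = 0.130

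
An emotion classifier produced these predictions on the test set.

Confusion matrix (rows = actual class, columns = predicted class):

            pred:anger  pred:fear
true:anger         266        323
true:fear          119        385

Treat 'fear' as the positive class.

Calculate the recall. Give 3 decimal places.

Recall = TP/(TP+FN) = 385/(385+119) = 385/504 = 0.764

0.764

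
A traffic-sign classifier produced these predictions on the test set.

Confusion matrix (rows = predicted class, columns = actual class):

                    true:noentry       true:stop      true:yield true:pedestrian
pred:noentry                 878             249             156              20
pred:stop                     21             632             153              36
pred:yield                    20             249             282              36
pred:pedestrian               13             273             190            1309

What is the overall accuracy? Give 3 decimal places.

Accuracy = trace / total = (878+632+282+1309=3101) / 4517 = 3101/4517 = 0.687

0.687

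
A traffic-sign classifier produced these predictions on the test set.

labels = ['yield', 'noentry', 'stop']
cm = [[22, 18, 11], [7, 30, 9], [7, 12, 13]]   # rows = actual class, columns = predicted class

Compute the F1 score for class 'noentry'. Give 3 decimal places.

One-vs-rest for 'noentry': TP = diagonal; FP = other classes predicted 'noentry'; FN = 'noentry' predicted as other.
F1 score = 2·TP/(2·TP+FP+FN).
noentry: TP=30, FP=18+12=30, FN=7+9=16 → 60/106 = 0.5660

0.566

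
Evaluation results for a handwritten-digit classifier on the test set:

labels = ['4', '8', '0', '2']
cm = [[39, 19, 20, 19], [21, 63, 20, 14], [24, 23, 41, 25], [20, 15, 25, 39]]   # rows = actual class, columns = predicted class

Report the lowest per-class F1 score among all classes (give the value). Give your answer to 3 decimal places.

0.374

Per-class F1 score (2·TP/(2·TP+FP+FN)):
  4: TP=39, FP=21+24+20=65, FN=19+20+19=58 → 78/201 = 0.3881
  8: TP=63, FP=19+23+15=57, FN=21+20+14=55 → 126/238 = 0.5294
  0: TP=41, FP=20+20+25=65, FN=24+23+25=72 → 82/219 = 0.3744
  2: TP=39, FP=19+14+25=58, FN=20+15+25=60 → 78/196 = 0.3980
Lowest is class '0' with F1 score = 0.374.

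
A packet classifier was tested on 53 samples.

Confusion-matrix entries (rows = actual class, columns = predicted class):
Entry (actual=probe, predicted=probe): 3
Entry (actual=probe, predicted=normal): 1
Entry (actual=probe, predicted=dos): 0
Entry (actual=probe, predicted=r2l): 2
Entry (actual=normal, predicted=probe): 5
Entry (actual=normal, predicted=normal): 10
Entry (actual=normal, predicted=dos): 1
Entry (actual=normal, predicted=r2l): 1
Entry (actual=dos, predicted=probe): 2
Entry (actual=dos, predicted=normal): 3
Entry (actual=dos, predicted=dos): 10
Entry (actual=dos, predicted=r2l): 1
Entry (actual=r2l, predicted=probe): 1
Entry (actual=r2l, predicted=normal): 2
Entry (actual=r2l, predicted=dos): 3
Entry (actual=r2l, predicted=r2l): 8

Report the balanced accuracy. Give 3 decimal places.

Balanced accuracy = mean of per-class recall.
  probe: recall = 3/6 = 0.5000
  normal: recall = 10/17 = 0.5882
  dos: recall = 10/16 = 0.6250
  r2l: recall = 8/14 = 0.5714
Mean = (0.5000 + 0.5882 + 0.6250 + 0.5714) / 4 = 0.571

0.571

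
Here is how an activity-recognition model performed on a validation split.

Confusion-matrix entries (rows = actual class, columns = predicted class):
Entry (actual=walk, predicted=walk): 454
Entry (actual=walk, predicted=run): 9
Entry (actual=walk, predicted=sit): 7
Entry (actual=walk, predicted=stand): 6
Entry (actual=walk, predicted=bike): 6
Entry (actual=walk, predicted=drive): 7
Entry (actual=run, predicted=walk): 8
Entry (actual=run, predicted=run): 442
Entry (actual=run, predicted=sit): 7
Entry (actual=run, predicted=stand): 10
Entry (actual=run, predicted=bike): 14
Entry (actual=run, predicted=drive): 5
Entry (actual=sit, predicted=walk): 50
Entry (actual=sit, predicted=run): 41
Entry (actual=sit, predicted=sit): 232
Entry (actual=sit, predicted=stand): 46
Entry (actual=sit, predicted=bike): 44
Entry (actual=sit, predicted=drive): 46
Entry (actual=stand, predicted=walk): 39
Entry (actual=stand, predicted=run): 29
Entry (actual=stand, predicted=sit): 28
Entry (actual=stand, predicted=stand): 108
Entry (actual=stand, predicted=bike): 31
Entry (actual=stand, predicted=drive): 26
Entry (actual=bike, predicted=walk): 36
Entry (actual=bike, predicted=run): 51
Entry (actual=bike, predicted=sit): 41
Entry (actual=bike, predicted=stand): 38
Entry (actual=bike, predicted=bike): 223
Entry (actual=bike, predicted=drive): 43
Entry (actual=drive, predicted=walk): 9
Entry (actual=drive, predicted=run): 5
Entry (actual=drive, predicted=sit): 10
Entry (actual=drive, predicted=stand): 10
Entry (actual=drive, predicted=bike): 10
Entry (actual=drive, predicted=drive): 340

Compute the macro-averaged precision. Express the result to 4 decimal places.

Per-class precision (TP/(TP+FP)):
  walk: TP=454, FP=8+50+39+36+9=142 → 454/596 = 0.76174
  run: TP=442, FP=9+41+29+51+5=135 → 442/577 = 0.76603
  sit: TP=232, FP=7+7+28+41+10=93 → 232/325 = 0.71385
  stand: TP=108, FP=6+10+46+38+10=110 → 108/218 = 0.49541
  bike: TP=223, FP=6+14+44+31+10=105 → 223/328 = 0.67988
  drive: TP=340, FP=7+5+46+26+43=127 → 340/467 = 0.72805
Macro-precision = mean = (0.76174 + 0.76603 + 0.71385 + 0.49541 + 0.67988 + 0.72805) / 6 = 0.6908

0.6908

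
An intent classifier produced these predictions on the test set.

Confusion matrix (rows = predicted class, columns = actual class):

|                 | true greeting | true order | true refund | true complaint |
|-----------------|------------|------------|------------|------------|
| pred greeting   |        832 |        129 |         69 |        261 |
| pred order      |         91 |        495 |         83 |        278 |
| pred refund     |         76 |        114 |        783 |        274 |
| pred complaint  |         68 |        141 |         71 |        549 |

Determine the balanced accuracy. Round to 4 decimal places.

0.6311

Balanced accuracy = mean of per-class recall.
  greeting: recall = 832/1067 = 0.77976
  order: recall = 495/879 = 0.56314
  refund: recall = 783/1006 = 0.77833
  complaint: recall = 549/1362 = 0.40308
Mean = (0.77976 + 0.56314 + 0.77833 + 0.40308) / 4 = 0.6311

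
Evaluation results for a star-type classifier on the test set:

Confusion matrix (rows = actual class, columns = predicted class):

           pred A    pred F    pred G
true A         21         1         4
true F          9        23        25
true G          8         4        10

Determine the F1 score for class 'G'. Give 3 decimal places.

F1 score = 2·TP/(2·TP+FP+FN).
G: TP=10, FP=4+25=29, FN=8+4=12 → 20/61 = 0.3279

0.328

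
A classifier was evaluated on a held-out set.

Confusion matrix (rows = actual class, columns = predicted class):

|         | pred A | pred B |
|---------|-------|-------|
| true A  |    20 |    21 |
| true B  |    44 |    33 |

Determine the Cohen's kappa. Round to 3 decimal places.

-0.074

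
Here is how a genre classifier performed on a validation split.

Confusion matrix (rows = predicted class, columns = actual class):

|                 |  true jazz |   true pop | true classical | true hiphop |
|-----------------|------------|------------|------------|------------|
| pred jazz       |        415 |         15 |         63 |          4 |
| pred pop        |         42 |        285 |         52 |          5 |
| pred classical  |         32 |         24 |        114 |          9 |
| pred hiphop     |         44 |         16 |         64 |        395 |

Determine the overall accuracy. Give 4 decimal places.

Accuracy = trace / total = (415+285+114+395=1209) / 1579 = 1209/1579 = 0.7657

0.7657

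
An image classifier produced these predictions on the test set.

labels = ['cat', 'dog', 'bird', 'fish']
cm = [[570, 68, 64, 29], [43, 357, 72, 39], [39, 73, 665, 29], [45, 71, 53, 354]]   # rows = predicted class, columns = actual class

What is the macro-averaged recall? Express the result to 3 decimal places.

Per-class recall (TP/(TP+FN)):
  cat: TP=570, FN=43+39+45=127 → 570/697 = 0.8178
  dog: TP=357, FN=68+73+71=212 → 357/569 = 0.6274
  bird: TP=665, FN=64+72+53=189 → 665/854 = 0.7787
  fish: TP=354, FN=29+39+29=97 → 354/451 = 0.7849
Macro-recall = mean = (0.8178 + 0.6274 + 0.7787 + 0.7849) / 4 = 0.752

0.752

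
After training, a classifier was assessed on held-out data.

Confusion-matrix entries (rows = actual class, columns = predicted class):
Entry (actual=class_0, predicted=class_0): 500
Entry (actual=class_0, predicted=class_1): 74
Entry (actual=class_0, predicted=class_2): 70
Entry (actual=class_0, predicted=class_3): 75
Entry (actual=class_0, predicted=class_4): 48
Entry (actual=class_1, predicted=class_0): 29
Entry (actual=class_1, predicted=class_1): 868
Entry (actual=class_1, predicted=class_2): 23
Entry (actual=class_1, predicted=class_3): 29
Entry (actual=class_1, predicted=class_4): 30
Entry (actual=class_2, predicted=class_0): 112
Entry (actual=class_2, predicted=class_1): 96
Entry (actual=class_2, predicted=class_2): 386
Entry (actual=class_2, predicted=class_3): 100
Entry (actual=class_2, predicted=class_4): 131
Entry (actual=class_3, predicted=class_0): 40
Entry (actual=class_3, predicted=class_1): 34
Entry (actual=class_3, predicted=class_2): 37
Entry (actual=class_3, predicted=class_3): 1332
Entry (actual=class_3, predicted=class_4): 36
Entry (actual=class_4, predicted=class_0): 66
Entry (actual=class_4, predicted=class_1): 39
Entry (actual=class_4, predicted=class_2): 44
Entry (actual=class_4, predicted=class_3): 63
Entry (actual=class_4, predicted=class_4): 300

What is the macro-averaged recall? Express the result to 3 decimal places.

0.699

Per-class recall (TP/(TP+FN)):
  class_0: TP=500, FN=74+70+75+48=267 → 500/767 = 0.6519
  class_1: TP=868, FN=29+23+29+30=111 → 868/979 = 0.8866
  class_2: TP=386, FN=112+96+100+131=439 → 386/825 = 0.4679
  class_3: TP=1332, FN=40+34+37+36=147 → 1332/1479 = 0.9006
  class_4: TP=300, FN=66+39+44+63=212 → 300/512 = 0.5859
Macro-recall = mean = (0.6519 + 0.8866 + 0.4679 + 0.9006 + 0.5859) / 5 = 0.699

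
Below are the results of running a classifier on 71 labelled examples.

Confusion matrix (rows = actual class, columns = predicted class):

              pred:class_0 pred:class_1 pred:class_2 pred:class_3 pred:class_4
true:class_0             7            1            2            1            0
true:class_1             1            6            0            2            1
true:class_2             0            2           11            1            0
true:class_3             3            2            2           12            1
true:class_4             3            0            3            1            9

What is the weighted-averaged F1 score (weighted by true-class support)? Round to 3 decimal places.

0.636

Per-class F1 score (2·TP/(2·TP+FP+FN)):
  class_0: TP=7, FP=1+0+3+3=7, FN=1+2+1+0=4 → 14/25 = 0.5600
  class_1: TP=6, FP=1+2+2+0=5, FN=1+0+2+1=4 → 12/21 = 0.5714
  class_2: TP=11, FP=2+0+2+3=7, FN=0+2+1+0=3 → 22/32 = 0.6875
  class_3: TP=12, FP=1+2+1+1=5, FN=3+2+2+1=8 → 24/37 = 0.6486
  class_4: TP=9, FP=0+1+0+1=2, FN=3+0+3+1=7 → 18/27 = 0.6667
Weighted-F1 score = Σ (supportᵢ/N)·F1 scoreᵢ with N=71: (11/71)·0.5600 + (10/71)·0.5714 + (14/71)·0.6875 + (20/71)·0.6486 + (16/71)·0.6667 = 0.636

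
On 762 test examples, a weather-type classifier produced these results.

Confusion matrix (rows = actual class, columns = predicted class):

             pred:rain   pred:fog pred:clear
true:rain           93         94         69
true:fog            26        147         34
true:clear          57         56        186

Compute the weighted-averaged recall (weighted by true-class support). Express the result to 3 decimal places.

0.559

Per-class recall (TP/(TP+FN)):
  rain: TP=93, FN=94+69=163 → 93/256 = 0.3633
  fog: TP=147, FN=26+34=60 → 147/207 = 0.7101
  clear: TP=186, FN=57+56=113 → 186/299 = 0.6221
Weighted-recall = Σ (supportᵢ/N)·recallᵢ with N=762: (256/762)·0.3633 + (207/762)·0.7101 + (299/762)·0.6221 = 0.559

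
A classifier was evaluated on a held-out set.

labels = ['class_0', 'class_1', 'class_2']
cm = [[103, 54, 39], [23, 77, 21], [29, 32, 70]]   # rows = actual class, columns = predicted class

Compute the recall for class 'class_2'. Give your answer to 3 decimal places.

Treat 'class_2' as positive and all other classes as negative.
recall = TP/(TP+FN).
class_2: TP=70, FN=29+32=61 → 70/131 = 0.5344

0.534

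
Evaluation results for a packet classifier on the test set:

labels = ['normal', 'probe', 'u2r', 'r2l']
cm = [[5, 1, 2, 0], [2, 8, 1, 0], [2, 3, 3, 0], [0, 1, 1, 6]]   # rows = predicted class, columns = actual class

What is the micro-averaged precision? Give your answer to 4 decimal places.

0.6286

Micro-averaging pools counts across classes: ΣTP=22, ΣFP=13, ΣFN=13.
Micro-precision = TP/(TP+FP) on pooled counts = 0.6286 (equals overall accuracy in single-label multiclass).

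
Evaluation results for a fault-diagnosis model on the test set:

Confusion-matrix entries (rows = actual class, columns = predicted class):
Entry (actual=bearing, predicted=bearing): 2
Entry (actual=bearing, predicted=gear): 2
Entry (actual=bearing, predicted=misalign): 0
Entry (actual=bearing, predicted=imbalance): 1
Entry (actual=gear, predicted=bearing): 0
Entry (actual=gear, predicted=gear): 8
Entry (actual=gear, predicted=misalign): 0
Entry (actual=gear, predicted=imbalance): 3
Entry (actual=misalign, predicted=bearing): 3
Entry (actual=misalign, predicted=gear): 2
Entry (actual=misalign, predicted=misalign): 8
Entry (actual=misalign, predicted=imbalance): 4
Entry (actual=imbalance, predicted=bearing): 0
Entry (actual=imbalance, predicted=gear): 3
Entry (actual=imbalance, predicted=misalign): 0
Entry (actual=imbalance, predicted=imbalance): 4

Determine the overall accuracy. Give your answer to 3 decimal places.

Accuracy = trace / total = (2+8+8+4=22) / 40 = 22/40 = 0.550

0.550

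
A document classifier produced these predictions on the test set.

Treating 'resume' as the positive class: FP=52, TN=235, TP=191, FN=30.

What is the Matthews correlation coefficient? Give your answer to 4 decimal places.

0.6779

MCC = (TP·TN − FP·FN) / √((TP+FP)(TP+FN)(TN+FP)(TN+FN))
Numerator = 191·235 − 52·30 = 43325
Denominator = √(243·221·287·265) = √4084381665 = 63909.1673
MCC = 43325 / 63909.1673 = 0.6779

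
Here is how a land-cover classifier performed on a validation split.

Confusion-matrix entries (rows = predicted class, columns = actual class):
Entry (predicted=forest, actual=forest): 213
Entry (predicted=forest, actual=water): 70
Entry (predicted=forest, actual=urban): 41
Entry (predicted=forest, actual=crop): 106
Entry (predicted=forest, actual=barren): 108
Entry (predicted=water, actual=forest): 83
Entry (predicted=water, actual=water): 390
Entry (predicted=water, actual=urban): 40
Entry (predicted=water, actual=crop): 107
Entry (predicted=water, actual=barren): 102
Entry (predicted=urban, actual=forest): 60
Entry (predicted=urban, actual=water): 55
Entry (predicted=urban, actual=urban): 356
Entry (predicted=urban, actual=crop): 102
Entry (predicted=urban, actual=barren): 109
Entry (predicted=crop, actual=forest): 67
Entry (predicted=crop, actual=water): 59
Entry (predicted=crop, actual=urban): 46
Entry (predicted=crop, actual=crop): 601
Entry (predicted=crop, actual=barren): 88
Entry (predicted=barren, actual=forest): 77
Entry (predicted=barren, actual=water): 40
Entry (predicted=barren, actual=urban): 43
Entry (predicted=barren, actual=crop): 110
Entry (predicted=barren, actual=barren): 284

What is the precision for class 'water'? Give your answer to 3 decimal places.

Take TP from the diagonal, FP from the rest of the 'water' prediction marginal, FN from the rest of the 'water' actual marginal.
precision = TP/(TP+FP).
water: TP=390, FP=83+40+107+102=332 → 390/722 = 0.5402

0.540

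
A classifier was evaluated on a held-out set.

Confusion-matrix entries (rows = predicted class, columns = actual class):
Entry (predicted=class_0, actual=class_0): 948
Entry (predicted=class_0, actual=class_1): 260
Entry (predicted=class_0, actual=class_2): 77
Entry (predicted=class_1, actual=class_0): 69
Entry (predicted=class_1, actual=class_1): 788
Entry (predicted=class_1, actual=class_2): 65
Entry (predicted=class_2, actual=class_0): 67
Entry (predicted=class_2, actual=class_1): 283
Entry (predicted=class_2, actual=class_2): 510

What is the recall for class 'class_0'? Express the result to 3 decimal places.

0.875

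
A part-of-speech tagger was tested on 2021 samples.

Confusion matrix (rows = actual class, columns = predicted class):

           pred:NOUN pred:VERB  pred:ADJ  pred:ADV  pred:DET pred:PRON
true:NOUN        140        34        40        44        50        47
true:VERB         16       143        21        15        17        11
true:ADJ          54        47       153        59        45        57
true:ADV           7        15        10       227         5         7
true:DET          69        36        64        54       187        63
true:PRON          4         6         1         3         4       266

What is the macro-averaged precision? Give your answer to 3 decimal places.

0.547

Per-class precision (TP/(TP+FP)):
  NOUN: TP=140, FP=16+54+7+69+4=150 → 140/290 = 0.4828
  VERB: TP=143, FP=34+47+15+36+6=138 → 143/281 = 0.5089
  ADJ: TP=153, FP=40+21+10+64+1=136 → 153/289 = 0.5294
  ADV: TP=227, FP=44+15+59+54+3=175 → 227/402 = 0.5647
  DET: TP=187, FP=50+17+45+5+4=121 → 187/308 = 0.6071
  PRON: TP=266, FP=47+11+57+7+63=185 → 266/451 = 0.5898
Macro-precision = mean = (0.4828 + 0.5089 + 0.5294 + 0.5647 + 0.6071 + 0.5898) / 6 = 0.547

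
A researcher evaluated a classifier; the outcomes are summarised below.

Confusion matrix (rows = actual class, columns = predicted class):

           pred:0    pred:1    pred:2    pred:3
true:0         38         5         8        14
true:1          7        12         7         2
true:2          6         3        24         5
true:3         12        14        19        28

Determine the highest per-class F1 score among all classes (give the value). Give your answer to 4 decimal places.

Per-class F1 score (2·TP/(2·TP+FP+FN)):
  0: TP=38, FP=7+6+12=25, FN=5+8+14=27 → 76/128 = 0.59375
  1: TP=12, FP=5+3+14=22, FN=7+7+2=16 → 24/62 = 0.38710
  2: TP=24, FP=8+7+19=34, FN=6+3+5=14 → 48/96 = 0.50000
  3: TP=28, FP=14+2+5=21, FN=12+14+19=45 → 56/122 = 0.45902
Highest is class '0' with F1 score = 0.5938.

0.5938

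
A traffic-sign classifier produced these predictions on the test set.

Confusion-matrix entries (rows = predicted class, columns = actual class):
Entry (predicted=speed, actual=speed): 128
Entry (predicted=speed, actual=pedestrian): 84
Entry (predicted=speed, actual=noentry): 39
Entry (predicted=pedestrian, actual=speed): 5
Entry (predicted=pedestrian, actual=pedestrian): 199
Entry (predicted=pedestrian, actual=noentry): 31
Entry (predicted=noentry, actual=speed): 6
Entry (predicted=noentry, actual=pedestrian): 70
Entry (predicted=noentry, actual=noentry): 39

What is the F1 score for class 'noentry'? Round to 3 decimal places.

0.348

Take TP from the diagonal, FP from the rest of the 'noentry' prediction marginal, FN from the rest of the 'noentry' actual marginal.
F1 score = 2·TP/(2·TP+FP+FN).
noentry: TP=39, FP=6+70=76, FN=39+31=70 → 78/224 = 0.3482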